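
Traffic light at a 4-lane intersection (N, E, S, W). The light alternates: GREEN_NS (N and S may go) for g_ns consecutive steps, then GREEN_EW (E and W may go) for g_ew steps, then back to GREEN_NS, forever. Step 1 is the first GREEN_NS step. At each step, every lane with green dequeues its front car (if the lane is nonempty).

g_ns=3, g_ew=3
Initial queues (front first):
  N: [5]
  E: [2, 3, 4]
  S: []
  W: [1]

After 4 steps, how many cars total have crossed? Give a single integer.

Step 1 [NS]: N:car5-GO,E:wait,S:empty,W:wait | queues: N=0 E=3 S=0 W=1
Step 2 [NS]: N:empty,E:wait,S:empty,W:wait | queues: N=0 E=3 S=0 W=1
Step 3 [NS]: N:empty,E:wait,S:empty,W:wait | queues: N=0 E=3 S=0 W=1
Step 4 [EW]: N:wait,E:car2-GO,S:wait,W:car1-GO | queues: N=0 E=2 S=0 W=0
Cars crossed by step 4: 3

Answer: 3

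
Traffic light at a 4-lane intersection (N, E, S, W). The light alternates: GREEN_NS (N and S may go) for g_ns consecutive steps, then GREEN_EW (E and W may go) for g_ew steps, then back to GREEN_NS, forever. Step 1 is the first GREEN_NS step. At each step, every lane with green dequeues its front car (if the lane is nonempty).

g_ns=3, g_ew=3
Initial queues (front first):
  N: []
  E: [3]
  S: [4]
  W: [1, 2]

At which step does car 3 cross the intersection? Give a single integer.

Step 1 [NS]: N:empty,E:wait,S:car4-GO,W:wait | queues: N=0 E=1 S=0 W=2
Step 2 [NS]: N:empty,E:wait,S:empty,W:wait | queues: N=0 E=1 S=0 W=2
Step 3 [NS]: N:empty,E:wait,S:empty,W:wait | queues: N=0 E=1 S=0 W=2
Step 4 [EW]: N:wait,E:car3-GO,S:wait,W:car1-GO | queues: N=0 E=0 S=0 W=1
Step 5 [EW]: N:wait,E:empty,S:wait,W:car2-GO | queues: N=0 E=0 S=0 W=0
Car 3 crosses at step 4

4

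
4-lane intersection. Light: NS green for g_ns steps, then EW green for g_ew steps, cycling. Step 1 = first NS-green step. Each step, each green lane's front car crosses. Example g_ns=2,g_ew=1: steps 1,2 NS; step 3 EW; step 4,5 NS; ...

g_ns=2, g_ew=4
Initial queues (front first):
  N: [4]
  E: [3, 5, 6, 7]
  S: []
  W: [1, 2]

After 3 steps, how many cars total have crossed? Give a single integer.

Answer: 3

Derivation:
Step 1 [NS]: N:car4-GO,E:wait,S:empty,W:wait | queues: N=0 E=4 S=0 W=2
Step 2 [NS]: N:empty,E:wait,S:empty,W:wait | queues: N=0 E=4 S=0 W=2
Step 3 [EW]: N:wait,E:car3-GO,S:wait,W:car1-GO | queues: N=0 E=3 S=0 W=1
Cars crossed by step 3: 3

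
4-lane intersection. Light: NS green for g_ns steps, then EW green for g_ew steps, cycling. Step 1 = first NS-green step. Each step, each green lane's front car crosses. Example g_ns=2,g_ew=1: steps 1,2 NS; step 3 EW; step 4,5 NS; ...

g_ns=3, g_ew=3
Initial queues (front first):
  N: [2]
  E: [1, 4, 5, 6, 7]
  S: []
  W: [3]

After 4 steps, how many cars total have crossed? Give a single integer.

Step 1 [NS]: N:car2-GO,E:wait,S:empty,W:wait | queues: N=0 E=5 S=0 W=1
Step 2 [NS]: N:empty,E:wait,S:empty,W:wait | queues: N=0 E=5 S=0 W=1
Step 3 [NS]: N:empty,E:wait,S:empty,W:wait | queues: N=0 E=5 S=0 W=1
Step 4 [EW]: N:wait,E:car1-GO,S:wait,W:car3-GO | queues: N=0 E=4 S=0 W=0
Cars crossed by step 4: 3

Answer: 3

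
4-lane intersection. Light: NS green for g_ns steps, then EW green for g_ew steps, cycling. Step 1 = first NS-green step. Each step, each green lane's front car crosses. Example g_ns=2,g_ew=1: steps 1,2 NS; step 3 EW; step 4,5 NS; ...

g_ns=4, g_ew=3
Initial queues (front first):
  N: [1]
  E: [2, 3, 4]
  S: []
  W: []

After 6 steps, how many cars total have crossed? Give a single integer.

Step 1 [NS]: N:car1-GO,E:wait,S:empty,W:wait | queues: N=0 E=3 S=0 W=0
Step 2 [NS]: N:empty,E:wait,S:empty,W:wait | queues: N=0 E=3 S=0 W=0
Step 3 [NS]: N:empty,E:wait,S:empty,W:wait | queues: N=0 E=3 S=0 W=0
Step 4 [NS]: N:empty,E:wait,S:empty,W:wait | queues: N=0 E=3 S=0 W=0
Step 5 [EW]: N:wait,E:car2-GO,S:wait,W:empty | queues: N=0 E=2 S=0 W=0
Step 6 [EW]: N:wait,E:car3-GO,S:wait,W:empty | queues: N=0 E=1 S=0 W=0
Cars crossed by step 6: 3

Answer: 3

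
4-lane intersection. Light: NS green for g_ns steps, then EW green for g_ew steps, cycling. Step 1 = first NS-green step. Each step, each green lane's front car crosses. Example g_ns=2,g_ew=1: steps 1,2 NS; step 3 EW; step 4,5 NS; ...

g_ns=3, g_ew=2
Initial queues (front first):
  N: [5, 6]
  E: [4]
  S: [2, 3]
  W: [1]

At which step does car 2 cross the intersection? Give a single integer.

Step 1 [NS]: N:car5-GO,E:wait,S:car2-GO,W:wait | queues: N=1 E=1 S=1 W=1
Step 2 [NS]: N:car6-GO,E:wait,S:car3-GO,W:wait | queues: N=0 E=1 S=0 W=1
Step 3 [NS]: N:empty,E:wait,S:empty,W:wait | queues: N=0 E=1 S=0 W=1
Step 4 [EW]: N:wait,E:car4-GO,S:wait,W:car1-GO | queues: N=0 E=0 S=0 W=0
Car 2 crosses at step 1

1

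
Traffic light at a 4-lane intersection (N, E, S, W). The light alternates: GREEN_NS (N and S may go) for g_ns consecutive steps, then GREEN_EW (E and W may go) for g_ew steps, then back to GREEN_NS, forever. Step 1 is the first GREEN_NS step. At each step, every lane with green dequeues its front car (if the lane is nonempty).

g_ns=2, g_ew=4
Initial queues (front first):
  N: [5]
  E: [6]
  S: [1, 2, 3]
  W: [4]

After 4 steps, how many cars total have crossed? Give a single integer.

Answer: 5

Derivation:
Step 1 [NS]: N:car5-GO,E:wait,S:car1-GO,W:wait | queues: N=0 E=1 S=2 W=1
Step 2 [NS]: N:empty,E:wait,S:car2-GO,W:wait | queues: N=0 E=1 S=1 W=1
Step 3 [EW]: N:wait,E:car6-GO,S:wait,W:car4-GO | queues: N=0 E=0 S=1 W=0
Step 4 [EW]: N:wait,E:empty,S:wait,W:empty | queues: N=0 E=0 S=1 W=0
Cars crossed by step 4: 5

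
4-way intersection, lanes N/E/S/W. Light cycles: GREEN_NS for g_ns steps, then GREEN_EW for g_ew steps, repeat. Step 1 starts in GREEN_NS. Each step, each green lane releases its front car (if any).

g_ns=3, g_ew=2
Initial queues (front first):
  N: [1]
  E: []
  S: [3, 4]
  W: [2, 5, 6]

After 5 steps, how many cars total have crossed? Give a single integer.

Step 1 [NS]: N:car1-GO,E:wait,S:car3-GO,W:wait | queues: N=0 E=0 S=1 W=3
Step 2 [NS]: N:empty,E:wait,S:car4-GO,W:wait | queues: N=0 E=0 S=0 W=3
Step 3 [NS]: N:empty,E:wait,S:empty,W:wait | queues: N=0 E=0 S=0 W=3
Step 4 [EW]: N:wait,E:empty,S:wait,W:car2-GO | queues: N=0 E=0 S=0 W=2
Step 5 [EW]: N:wait,E:empty,S:wait,W:car5-GO | queues: N=0 E=0 S=0 W=1
Cars crossed by step 5: 5

Answer: 5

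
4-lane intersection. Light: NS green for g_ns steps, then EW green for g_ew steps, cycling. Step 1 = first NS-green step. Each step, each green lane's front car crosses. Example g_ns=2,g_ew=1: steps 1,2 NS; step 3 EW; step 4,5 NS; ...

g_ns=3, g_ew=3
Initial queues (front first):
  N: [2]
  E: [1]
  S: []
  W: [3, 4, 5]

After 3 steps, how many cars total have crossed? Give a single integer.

Answer: 1

Derivation:
Step 1 [NS]: N:car2-GO,E:wait,S:empty,W:wait | queues: N=0 E=1 S=0 W=3
Step 2 [NS]: N:empty,E:wait,S:empty,W:wait | queues: N=0 E=1 S=0 W=3
Step 3 [NS]: N:empty,E:wait,S:empty,W:wait | queues: N=0 E=1 S=0 W=3
Cars crossed by step 3: 1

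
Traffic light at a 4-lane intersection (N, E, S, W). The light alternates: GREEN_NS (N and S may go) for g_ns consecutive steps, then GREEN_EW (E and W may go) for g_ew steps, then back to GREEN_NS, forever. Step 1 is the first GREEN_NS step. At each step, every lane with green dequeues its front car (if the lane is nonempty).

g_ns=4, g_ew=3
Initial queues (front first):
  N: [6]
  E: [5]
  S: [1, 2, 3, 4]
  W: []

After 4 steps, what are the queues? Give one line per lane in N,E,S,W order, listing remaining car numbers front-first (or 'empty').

Step 1 [NS]: N:car6-GO,E:wait,S:car1-GO,W:wait | queues: N=0 E=1 S=3 W=0
Step 2 [NS]: N:empty,E:wait,S:car2-GO,W:wait | queues: N=0 E=1 S=2 W=0
Step 3 [NS]: N:empty,E:wait,S:car3-GO,W:wait | queues: N=0 E=1 S=1 W=0
Step 4 [NS]: N:empty,E:wait,S:car4-GO,W:wait | queues: N=0 E=1 S=0 W=0

N: empty
E: 5
S: empty
W: empty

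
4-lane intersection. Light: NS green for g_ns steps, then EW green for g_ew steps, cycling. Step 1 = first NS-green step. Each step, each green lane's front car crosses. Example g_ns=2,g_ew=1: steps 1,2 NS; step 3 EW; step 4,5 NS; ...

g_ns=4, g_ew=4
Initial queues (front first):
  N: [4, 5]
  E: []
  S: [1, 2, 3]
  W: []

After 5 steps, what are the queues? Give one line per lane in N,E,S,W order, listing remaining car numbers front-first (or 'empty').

Step 1 [NS]: N:car4-GO,E:wait,S:car1-GO,W:wait | queues: N=1 E=0 S=2 W=0
Step 2 [NS]: N:car5-GO,E:wait,S:car2-GO,W:wait | queues: N=0 E=0 S=1 W=0
Step 3 [NS]: N:empty,E:wait,S:car3-GO,W:wait | queues: N=0 E=0 S=0 W=0

N: empty
E: empty
S: empty
W: empty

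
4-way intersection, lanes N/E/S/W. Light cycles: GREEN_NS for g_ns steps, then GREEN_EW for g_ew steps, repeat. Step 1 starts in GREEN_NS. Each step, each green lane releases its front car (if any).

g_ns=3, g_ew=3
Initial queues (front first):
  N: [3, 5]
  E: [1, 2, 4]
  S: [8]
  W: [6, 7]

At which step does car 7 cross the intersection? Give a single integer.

Step 1 [NS]: N:car3-GO,E:wait,S:car8-GO,W:wait | queues: N=1 E=3 S=0 W=2
Step 2 [NS]: N:car5-GO,E:wait,S:empty,W:wait | queues: N=0 E=3 S=0 W=2
Step 3 [NS]: N:empty,E:wait,S:empty,W:wait | queues: N=0 E=3 S=0 W=2
Step 4 [EW]: N:wait,E:car1-GO,S:wait,W:car6-GO | queues: N=0 E=2 S=0 W=1
Step 5 [EW]: N:wait,E:car2-GO,S:wait,W:car7-GO | queues: N=0 E=1 S=0 W=0
Step 6 [EW]: N:wait,E:car4-GO,S:wait,W:empty | queues: N=0 E=0 S=0 W=0
Car 7 crosses at step 5

5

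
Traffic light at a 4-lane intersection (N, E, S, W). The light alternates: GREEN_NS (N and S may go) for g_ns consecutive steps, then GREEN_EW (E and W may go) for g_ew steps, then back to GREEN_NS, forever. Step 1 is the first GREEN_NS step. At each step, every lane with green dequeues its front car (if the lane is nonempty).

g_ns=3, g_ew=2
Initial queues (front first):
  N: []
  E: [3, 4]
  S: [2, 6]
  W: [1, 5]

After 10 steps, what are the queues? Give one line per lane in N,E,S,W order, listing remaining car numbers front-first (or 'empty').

Step 1 [NS]: N:empty,E:wait,S:car2-GO,W:wait | queues: N=0 E=2 S=1 W=2
Step 2 [NS]: N:empty,E:wait,S:car6-GO,W:wait | queues: N=0 E=2 S=0 W=2
Step 3 [NS]: N:empty,E:wait,S:empty,W:wait | queues: N=0 E=2 S=0 W=2
Step 4 [EW]: N:wait,E:car3-GO,S:wait,W:car1-GO | queues: N=0 E=1 S=0 W=1
Step 5 [EW]: N:wait,E:car4-GO,S:wait,W:car5-GO | queues: N=0 E=0 S=0 W=0

N: empty
E: empty
S: empty
W: empty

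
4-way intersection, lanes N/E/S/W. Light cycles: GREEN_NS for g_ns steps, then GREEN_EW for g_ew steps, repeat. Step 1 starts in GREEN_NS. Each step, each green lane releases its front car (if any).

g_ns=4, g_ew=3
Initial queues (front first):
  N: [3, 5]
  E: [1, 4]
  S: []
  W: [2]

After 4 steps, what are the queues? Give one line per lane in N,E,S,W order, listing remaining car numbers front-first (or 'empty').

Step 1 [NS]: N:car3-GO,E:wait,S:empty,W:wait | queues: N=1 E=2 S=0 W=1
Step 2 [NS]: N:car5-GO,E:wait,S:empty,W:wait | queues: N=0 E=2 S=0 W=1
Step 3 [NS]: N:empty,E:wait,S:empty,W:wait | queues: N=0 E=2 S=0 W=1
Step 4 [NS]: N:empty,E:wait,S:empty,W:wait | queues: N=0 E=2 S=0 W=1

N: empty
E: 1 4
S: empty
W: 2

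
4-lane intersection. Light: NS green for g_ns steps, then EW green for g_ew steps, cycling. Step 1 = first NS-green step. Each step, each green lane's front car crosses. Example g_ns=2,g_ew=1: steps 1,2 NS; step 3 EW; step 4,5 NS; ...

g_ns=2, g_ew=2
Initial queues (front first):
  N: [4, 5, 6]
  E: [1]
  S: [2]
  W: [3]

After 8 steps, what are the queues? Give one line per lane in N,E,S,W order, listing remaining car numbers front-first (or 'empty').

Step 1 [NS]: N:car4-GO,E:wait,S:car2-GO,W:wait | queues: N=2 E=1 S=0 W=1
Step 2 [NS]: N:car5-GO,E:wait,S:empty,W:wait | queues: N=1 E=1 S=0 W=1
Step 3 [EW]: N:wait,E:car1-GO,S:wait,W:car3-GO | queues: N=1 E=0 S=0 W=0
Step 4 [EW]: N:wait,E:empty,S:wait,W:empty | queues: N=1 E=0 S=0 W=0
Step 5 [NS]: N:car6-GO,E:wait,S:empty,W:wait | queues: N=0 E=0 S=0 W=0

N: empty
E: empty
S: empty
W: empty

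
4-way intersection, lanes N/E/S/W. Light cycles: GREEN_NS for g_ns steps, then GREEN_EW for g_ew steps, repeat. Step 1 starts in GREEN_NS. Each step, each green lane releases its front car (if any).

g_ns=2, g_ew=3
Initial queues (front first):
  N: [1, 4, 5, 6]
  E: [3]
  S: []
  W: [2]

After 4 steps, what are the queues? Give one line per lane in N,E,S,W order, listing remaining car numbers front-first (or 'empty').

Step 1 [NS]: N:car1-GO,E:wait,S:empty,W:wait | queues: N=3 E=1 S=0 W=1
Step 2 [NS]: N:car4-GO,E:wait,S:empty,W:wait | queues: N=2 E=1 S=0 W=1
Step 3 [EW]: N:wait,E:car3-GO,S:wait,W:car2-GO | queues: N=2 E=0 S=0 W=0
Step 4 [EW]: N:wait,E:empty,S:wait,W:empty | queues: N=2 E=0 S=0 W=0

N: 5 6
E: empty
S: empty
W: empty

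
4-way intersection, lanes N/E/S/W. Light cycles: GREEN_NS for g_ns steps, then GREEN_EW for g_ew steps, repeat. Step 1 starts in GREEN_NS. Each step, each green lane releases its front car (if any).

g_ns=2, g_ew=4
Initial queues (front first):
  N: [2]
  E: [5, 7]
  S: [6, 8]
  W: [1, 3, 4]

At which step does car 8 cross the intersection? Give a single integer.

Step 1 [NS]: N:car2-GO,E:wait,S:car6-GO,W:wait | queues: N=0 E=2 S=1 W=3
Step 2 [NS]: N:empty,E:wait,S:car8-GO,W:wait | queues: N=0 E=2 S=0 W=3
Step 3 [EW]: N:wait,E:car5-GO,S:wait,W:car1-GO | queues: N=0 E=1 S=0 W=2
Step 4 [EW]: N:wait,E:car7-GO,S:wait,W:car3-GO | queues: N=0 E=0 S=0 W=1
Step 5 [EW]: N:wait,E:empty,S:wait,W:car4-GO | queues: N=0 E=0 S=0 W=0
Car 8 crosses at step 2

2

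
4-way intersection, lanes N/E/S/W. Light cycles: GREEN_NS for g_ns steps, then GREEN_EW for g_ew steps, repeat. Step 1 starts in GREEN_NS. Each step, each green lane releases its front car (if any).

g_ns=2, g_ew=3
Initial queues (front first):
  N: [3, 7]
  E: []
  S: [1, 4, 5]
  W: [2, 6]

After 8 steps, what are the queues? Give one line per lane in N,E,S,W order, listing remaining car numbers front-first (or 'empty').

Step 1 [NS]: N:car3-GO,E:wait,S:car1-GO,W:wait | queues: N=1 E=0 S=2 W=2
Step 2 [NS]: N:car7-GO,E:wait,S:car4-GO,W:wait | queues: N=0 E=0 S=1 W=2
Step 3 [EW]: N:wait,E:empty,S:wait,W:car2-GO | queues: N=0 E=0 S=1 W=1
Step 4 [EW]: N:wait,E:empty,S:wait,W:car6-GO | queues: N=0 E=0 S=1 W=0
Step 5 [EW]: N:wait,E:empty,S:wait,W:empty | queues: N=0 E=0 S=1 W=0
Step 6 [NS]: N:empty,E:wait,S:car5-GO,W:wait | queues: N=0 E=0 S=0 W=0

N: empty
E: empty
S: empty
W: empty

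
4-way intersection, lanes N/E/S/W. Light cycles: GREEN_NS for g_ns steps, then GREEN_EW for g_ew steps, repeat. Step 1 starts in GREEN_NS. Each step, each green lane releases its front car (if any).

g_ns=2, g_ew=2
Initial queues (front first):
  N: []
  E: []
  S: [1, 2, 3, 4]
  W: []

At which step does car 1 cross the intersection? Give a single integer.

Step 1 [NS]: N:empty,E:wait,S:car1-GO,W:wait | queues: N=0 E=0 S=3 W=0
Step 2 [NS]: N:empty,E:wait,S:car2-GO,W:wait | queues: N=0 E=0 S=2 W=0
Step 3 [EW]: N:wait,E:empty,S:wait,W:empty | queues: N=0 E=0 S=2 W=0
Step 4 [EW]: N:wait,E:empty,S:wait,W:empty | queues: N=0 E=0 S=2 W=0
Step 5 [NS]: N:empty,E:wait,S:car3-GO,W:wait | queues: N=0 E=0 S=1 W=0
Step 6 [NS]: N:empty,E:wait,S:car4-GO,W:wait | queues: N=0 E=0 S=0 W=0
Car 1 crosses at step 1

1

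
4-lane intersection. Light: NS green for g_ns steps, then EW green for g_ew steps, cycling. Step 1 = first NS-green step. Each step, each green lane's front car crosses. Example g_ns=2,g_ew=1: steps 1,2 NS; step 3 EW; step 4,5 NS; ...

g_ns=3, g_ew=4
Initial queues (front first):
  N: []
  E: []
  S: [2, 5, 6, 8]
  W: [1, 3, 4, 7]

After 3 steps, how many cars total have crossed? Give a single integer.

Answer: 3

Derivation:
Step 1 [NS]: N:empty,E:wait,S:car2-GO,W:wait | queues: N=0 E=0 S=3 W=4
Step 2 [NS]: N:empty,E:wait,S:car5-GO,W:wait | queues: N=0 E=0 S=2 W=4
Step 3 [NS]: N:empty,E:wait,S:car6-GO,W:wait | queues: N=0 E=0 S=1 W=4
Cars crossed by step 3: 3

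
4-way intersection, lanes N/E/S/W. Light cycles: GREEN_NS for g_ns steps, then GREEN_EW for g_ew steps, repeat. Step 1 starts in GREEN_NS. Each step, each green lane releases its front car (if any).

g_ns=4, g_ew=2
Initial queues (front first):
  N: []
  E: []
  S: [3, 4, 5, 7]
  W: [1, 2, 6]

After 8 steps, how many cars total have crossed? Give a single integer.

Answer: 6

Derivation:
Step 1 [NS]: N:empty,E:wait,S:car3-GO,W:wait | queues: N=0 E=0 S=3 W=3
Step 2 [NS]: N:empty,E:wait,S:car4-GO,W:wait | queues: N=0 E=0 S=2 W=3
Step 3 [NS]: N:empty,E:wait,S:car5-GO,W:wait | queues: N=0 E=0 S=1 W=3
Step 4 [NS]: N:empty,E:wait,S:car7-GO,W:wait | queues: N=0 E=0 S=0 W=3
Step 5 [EW]: N:wait,E:empty,S:wait,W:car1-GO | queues: N=0 E=0 S=0 W=2
Step 6 [EW]: N:wait,E:empty,S:wait,W:car2-GO | queues: N=0 E=0 S=0 W=1
Step 7 [NS]: N:empty,E:wait,S:empty,W:wait | queues: N=0 E=0 S=0 W=1
Step 8 [NS]: N:empty,E:wait,S:empty,W:wait | queues: N=0 E=0 S=0 W=1
Cars crossed by step 8: 6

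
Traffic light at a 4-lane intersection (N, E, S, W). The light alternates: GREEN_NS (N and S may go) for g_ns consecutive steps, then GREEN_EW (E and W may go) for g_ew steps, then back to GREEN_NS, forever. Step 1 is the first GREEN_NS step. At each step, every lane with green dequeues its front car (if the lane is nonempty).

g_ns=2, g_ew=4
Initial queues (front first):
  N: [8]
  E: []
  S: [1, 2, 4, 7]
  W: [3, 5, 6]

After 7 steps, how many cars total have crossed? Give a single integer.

Answer: 7

Derivation:
Step 1 [NS]: N:car8-GO,E:wait,S:car1-GO,W:wait | queues: N=0 E=0 S=3 W=3
Step 2 [NS]: N:empty,E:wait,S:car2-GO,W:wait | queues: N=0 E=0 S=2 W=3
Step 3 [EW]: N:wait,E:empty,S:wait,W:car3-GO | queues: N=0 E=0 S=2 W=2
Step 4 [EW]: N:wait,E:empty,S:wait,W:car5-GO | queues: N=0 E=0 S=2 W=1
Step 5 [EW]: N:wait,E:empty,S:wait,W:car6-GO | queues: N=0 E=0 S=2 W=0
Step 6 [EW]: N:wait,E:empty,S:wait,W:empty | queues: N=0 E=0 S=2 W=0
Step 7 [NS]: N:empty,E:wait,S:car4-GO,W:wait | queues: N=0 E=0 S=1 W=0
Cars crossed by step 7: 7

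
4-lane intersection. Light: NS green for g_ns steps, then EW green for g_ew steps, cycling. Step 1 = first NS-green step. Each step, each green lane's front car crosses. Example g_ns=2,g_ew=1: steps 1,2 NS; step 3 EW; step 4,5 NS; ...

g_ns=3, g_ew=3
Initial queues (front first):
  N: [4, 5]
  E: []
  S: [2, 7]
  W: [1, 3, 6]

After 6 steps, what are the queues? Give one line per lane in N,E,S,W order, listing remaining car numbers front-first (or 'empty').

Step 1 [NS]: N:car4-GO,E:wait,S:car2-GO,W:wait | queues: N=1 E=0 S=1 W=3
Step 2 [NS]: N:car5-GO,E:wait,S:car7-GO,W:wait | queues: N=0 E=0 S=0 W=3
Step 3 [NS]: N:empty,E:wait,S:empty,W:wait | queues: N=0 E=0 S=0 W=3
Step 4 [EW]: N:wait,E:empty,S:wait,W:car1-GO | queues: N=0 E=0 S=0 W=2
Step 5 [EW]: N:wait,E:empty,S:wait,W:car3-GO | queues: N=0 E=0 S=0 W=1
Step 6 [EW]: N:wait,E:empty,S:wait,W:car6-GO | queues: N=0 E=0 S=0 W=0

N: empty
E: empty
S: empty
W: empty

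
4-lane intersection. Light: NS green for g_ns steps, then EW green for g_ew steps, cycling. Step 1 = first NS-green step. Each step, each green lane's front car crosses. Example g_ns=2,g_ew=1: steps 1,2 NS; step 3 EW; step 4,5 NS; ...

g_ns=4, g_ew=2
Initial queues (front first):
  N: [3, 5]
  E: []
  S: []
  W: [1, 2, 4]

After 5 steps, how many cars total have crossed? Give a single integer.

Answer: 3

Derivation:
Step 1 [NS]: N:car3-GO,E:wait,S:empty,W:wait | queues: N=1 E=0 S=0 W=3
Step 2 [NS]: N:car5-GO,E:wait,S:empty,W:wait | queues: N=0 E=0 S=0 W=3
Step 3 [NS]: N:empty,E:wait,S:empty,W:wait | queues: N=0 E=0 S=0 W=3
Step 4 [NS]: N:empty,E:wait,S:empty,W:wait | queues: N=0 E=0 S=0 W=3
Step 5 [EW]: N:wait,E:empty,S:wait,W:car1-GO | queues: N=0 E=0 S=0 W=2
Cars crossed by step 5: 3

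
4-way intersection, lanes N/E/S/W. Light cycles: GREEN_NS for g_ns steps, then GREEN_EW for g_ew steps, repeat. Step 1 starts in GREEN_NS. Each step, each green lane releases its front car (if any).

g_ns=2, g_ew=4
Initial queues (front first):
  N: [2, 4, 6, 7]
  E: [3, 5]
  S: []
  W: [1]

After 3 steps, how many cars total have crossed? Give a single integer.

Answer: 4

Derivation:
Step 1 [NS]: N:car2-GO,E:wait,S:empty,W:wait | queues: N=3 E=2 S=0 W=1
Step 2 [NS]: N:car4-GO,E:wait,S:empty,W:wait | queues: N=2 E=2 S=0 W=1
Step 3 [EW]: N:wait,E:car3-GO,S:wait,W:car1-GO | queues: N=2 E=1 S=0 W=0
Cars crossed by step 3: 4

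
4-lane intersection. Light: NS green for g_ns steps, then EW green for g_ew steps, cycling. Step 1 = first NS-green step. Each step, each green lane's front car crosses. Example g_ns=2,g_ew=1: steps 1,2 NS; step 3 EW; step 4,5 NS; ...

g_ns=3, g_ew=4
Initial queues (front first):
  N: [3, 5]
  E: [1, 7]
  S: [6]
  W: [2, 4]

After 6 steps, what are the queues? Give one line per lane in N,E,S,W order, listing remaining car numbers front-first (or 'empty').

Step 1 [NS]: N:car3-GO,E:wait,S:car6-GO,W:wait | queues: N=1 E=2 S=0 W=2
Step 2 [NS]: N:car5-GO,E:wait,S:empty,W:wait | queues: N=0 E=2 S=0 W=2
Step 3 [NS]: N:empty,E:wait,S:empty,W:wait | queues: N=0 E=2 S=0 W=2
Step 4 [EW]: N:wait,E:car1-GO,S:wait,W:car2-GO | queues: N=0 E=1 S=0 W=1
Step 5 [EW]: N:wait,E:car7-GO,S:wait,W:car4-GO | queues: N=0 E=0 S=0 W=0

N: empty
E: empty
S: empty
W: empty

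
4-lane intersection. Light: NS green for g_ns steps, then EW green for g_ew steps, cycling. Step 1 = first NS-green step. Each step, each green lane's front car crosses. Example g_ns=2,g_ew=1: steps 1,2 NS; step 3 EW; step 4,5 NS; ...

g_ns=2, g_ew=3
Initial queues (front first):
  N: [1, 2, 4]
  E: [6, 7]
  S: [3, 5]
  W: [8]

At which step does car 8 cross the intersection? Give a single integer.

Step 1 [NS]: N:car1-GO,E:wait,S:car3-GO,W:wait | queues: N=2 E=2 S=1 W=1
Step 2 [NS]: N:car2-GO,E:wait,S:car5-GO,W:wait | queues: N=1 E=2 S=0 W=1
Step 3 [EW]: N:wait,E:car6-GO,S:wait,W:car8-GO | queues: N=1 E=1 S=0 W=0
Step 4 [EW]: N:wait,E:car7-GO,S:wait,W:empty | queues: N=1 E=0 S=0 W=0
Step 5 [EW]: N:wait,E:empty,S:wait,W:empty | queues: N=1 E=0 S=0 W=0
Step 6 [NS]: N:car4-GO,E:wait,S:empty,W:wait | queues: N=0 E=0 S=0 W=0
Car 8 crosses at step 3

3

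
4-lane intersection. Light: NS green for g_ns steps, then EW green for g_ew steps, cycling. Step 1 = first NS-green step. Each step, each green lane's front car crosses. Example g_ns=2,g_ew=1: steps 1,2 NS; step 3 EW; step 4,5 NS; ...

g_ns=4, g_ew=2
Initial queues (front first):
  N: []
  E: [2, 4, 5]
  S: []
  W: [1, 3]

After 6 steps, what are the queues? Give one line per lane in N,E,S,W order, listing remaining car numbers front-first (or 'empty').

Step 1 [NS]: N:empty,E:wait,S:empty,W:wait | queues: N=0 E=3 S=0 W=2
Step 2 [NS]: N:empty,E:wait,S:empty,W:wait | queues: N=0 E=3 S=0 W=2
Step 3 [NS]: N:empty,E:wait,S:empty,W:wait | queues: N=0 E=3 S=0 W=2
Step 4 [NS]: N:empty,E:wait,S:empty,W:wait | queues: N=0 E=3 S=0 W=2
Step 5 [EW]: N:wait,E:car2-GO,S:wait,W:car1-GO | queues: N=0 E=2 S=0 W=1
Step 6 [EW]: N:wait,E:car4-GO,S:wait,W:car3-GO | queues: N=0 E=1 S=0 W=0

N: empty
E: 5
S: empty
W: empty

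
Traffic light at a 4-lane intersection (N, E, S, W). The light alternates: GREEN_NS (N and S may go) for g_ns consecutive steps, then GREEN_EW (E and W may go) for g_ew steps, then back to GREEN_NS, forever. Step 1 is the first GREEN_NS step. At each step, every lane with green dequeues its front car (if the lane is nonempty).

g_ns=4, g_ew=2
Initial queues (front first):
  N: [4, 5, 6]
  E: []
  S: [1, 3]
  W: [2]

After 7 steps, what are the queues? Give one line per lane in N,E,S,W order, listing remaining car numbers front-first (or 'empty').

Step 1 [NS]: N:car4-GO,E:wait,S:car1-GO,W:wait | queues: N=2 E=0 S=1 W=1
Step 2 [NS]: N:car5-GO,E:wait,S:car3-GO,W:wait | queues: N=1 E=0 S=0 W=1
Step 3 [NS]: N:car6-GO,E:wait,S:empty,W:wait | queues: N=0 E=0 S=0 W=1
Step 4 [NS]: N:empty,E:wait,S:empty,W:wait | queues: N=0 E=0 S=0 W=1
Step 5 [EW]: N:wait,E:empty,S:wait,W:car2-GO | queues: N=0 E=0 S=0 W=0

N: empty
E: empty
S: empty
W: empty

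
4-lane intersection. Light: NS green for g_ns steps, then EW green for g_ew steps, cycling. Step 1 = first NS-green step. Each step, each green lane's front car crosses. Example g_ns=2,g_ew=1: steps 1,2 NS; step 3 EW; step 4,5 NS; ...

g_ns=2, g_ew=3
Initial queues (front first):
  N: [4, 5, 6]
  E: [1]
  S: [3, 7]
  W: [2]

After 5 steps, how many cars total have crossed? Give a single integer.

Answer: 6

Derivation:
Step 1 [NS]: N:car4-GO,E:wait,S:car3-GO,W:wait | queues: N=2 E=1 S=1 W=1
Step 2 [NS]: N:car5-GO,E:wait,S:car7-GO,W:wait | queues: N=1 E=1 S=0 W=1
Step 3 [EW]: N:wait,E:car1-GO,S:wait,W:car2-GO | queues: N=1 E=0 S=0 W=0
Step 4 [EW]: N:wait,E:empty,S:wait,W:empty | queues: N=1 E=0 S=0 W=0
Step 5 [EW]: N:wait,E:empty,S:wait,W:empty | queues: N=1 E=0 S=0 W=0
Cars crossed by step 5: 6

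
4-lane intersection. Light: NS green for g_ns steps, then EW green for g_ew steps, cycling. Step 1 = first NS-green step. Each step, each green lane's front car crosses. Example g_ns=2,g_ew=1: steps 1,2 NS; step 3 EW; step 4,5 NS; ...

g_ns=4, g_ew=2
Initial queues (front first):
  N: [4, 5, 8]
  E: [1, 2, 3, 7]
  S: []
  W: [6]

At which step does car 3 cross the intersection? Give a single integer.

Step 1 [NS]: N:car4-GO,E:wait,S:empty,W:wait | queues: N=2 E=4 S=0 W=1
Step 2 [NS]: N:car5-GO,E:wait,S:empty,W:wait | queues: N=1 E=4 S=0 W=1
Step 3 [NS]: N:car8-GO,E:wait,S:empty,W:wait | queues: N=0 E=4 S=0 W=1
Step 4 [NS]: N:empty,E:wait,S:empty,W:wait | queues: N=0 E=4 S=0 W=1
Step 5 [EW]: N:wait,E:car1-GO,S:wait,W:car6-GO | queues: N=0 E=3 S=0 W=0
Step 6 [EW]: N:wait,E:car2-GO,S:wait,W:empty | queues: N=0 E=2 S=0 W=0
Step 7 [NS]: N:empty,E:wait,S:empty,W:wait | queues: N=0 E=2 S=0 W=0
Step 8 [NS]: N:empty,E:wait,S:empty,W:wait | queues: N=0 E=2 S=0 W=0
Step 9 [NS]: N:empty,E:wait,S:empty,W:wait | queues: N=0 E=2 S=0 W=0
Step 10 [NS]: N:empty,E:wait,S:empty,W:wait | queues: N=0 E=2 S=0 W=0
Step 11 [EW]: N:wait,E:car3-GO,S:wait,W:empty | queues: N=0 E=1 S=0 W=0
Step 12 [EW]: N:wait,E:car7-GO,S:wait,W:empty | queues: N=0 E=0 S=0 W=0
Car 3 crosses at step 11

11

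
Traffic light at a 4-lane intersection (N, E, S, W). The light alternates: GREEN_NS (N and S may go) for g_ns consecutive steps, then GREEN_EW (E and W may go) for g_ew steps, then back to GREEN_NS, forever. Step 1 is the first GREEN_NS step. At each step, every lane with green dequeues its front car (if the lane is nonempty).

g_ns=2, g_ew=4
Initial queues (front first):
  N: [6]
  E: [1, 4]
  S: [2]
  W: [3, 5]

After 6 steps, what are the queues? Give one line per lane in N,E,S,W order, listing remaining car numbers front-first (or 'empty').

Step 1 [NS]: N:car6-GO,E:wait,S:car2-GO,W:wait | queues: N=0 E=2 S=0 W=2
Step 2 [NS]: N:empty,E:wait,S:empty,W:wait | queues: N=0 E=2 S=0 W=2
Step 3 [EW]: N:wait,E:car1-GO,S:wait,W:car3-GO | queues: N=0 E=1 S=0 W=1
Step 4 [EW]: N:wait,E:car4-GO,S:wait,W:car5-GO | queues: N=0 E=0 S=0 W=0

N: empty
E: empty
S: empty
W: empty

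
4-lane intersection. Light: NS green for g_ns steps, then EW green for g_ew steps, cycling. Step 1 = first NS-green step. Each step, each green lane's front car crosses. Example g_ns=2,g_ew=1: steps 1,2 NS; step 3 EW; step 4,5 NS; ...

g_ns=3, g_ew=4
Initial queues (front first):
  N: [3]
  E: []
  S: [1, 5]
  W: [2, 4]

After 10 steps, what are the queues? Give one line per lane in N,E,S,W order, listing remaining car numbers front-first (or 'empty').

Step 1 [NS]: N:car3-GO,E:wait,S:car1-GO,W:wait | queues: N=0 E=0 S=1 W=2
Step 2 [NS]: N:empty,E:wait,S:car5-GO,W:wait | queues: N=0 E=0 S=0 W=2
Step 3 [NS]: N:empty,E:wait,S:empty,W:wait | queues: N=0 E=0 S=0 W=2
Step 4 [EW]: N:wait,E:empty,S:wait,W:car2-GO | queues: N=0 E=0 S=0 W=1
Step 5 [EW]: N:wait,E:empty,S:wait,W:car4-GO | queues: N=0 E=0 S=0 W=0

N: empty
E: empty
S: empty
W: empty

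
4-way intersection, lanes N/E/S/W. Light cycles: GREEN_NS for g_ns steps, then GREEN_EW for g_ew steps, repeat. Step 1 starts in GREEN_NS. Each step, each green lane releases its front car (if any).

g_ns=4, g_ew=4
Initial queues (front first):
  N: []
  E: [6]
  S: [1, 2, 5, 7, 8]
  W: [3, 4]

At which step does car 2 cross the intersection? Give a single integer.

Step 1 [NS]: N:empty,E:wait,S:car1-GO,W:wait | queues: N=0 E=1 S=4 W=2
Step 2 [NS]: N:empty,E:wait,S:car2-GO,W:wait | queues: N=0 E=1 S=3 W=2
Step 3 [NS]: N:empty,E:wait,S:car5-GO,W:wait | queues: N=0 E=1 S=2 W=2
Step 4 [NS]: N:empty,E:wait,S:car7-GO,W:wait | queues: N=0 E=1 S=1 W=2
Step 5 [EW]: N:wait,E:car6-GO,S:wait,W:car3-GO | queues: N=0 E=0 S=1 W=1
Step 6 [EW]: N:wait,E:empty,S:wait,W:car4-GO | queues: N=0 E=0 S=1 W=0
Step 7 [EW]: N:wait,E:empty,S:wait,W:empty | queues: N=0 E=0 S=1 W=0
Step 8 [EW]: N:wait,E:empty,S:wait,W:empty | queues: N=0 E=0 S=1 W=0
Step 9 [NS]: N:empty,E:wait,S:car8-GO,W:wait | queues: N=0 E=0 S=0 W=0
Car 2 crosses at step 2

2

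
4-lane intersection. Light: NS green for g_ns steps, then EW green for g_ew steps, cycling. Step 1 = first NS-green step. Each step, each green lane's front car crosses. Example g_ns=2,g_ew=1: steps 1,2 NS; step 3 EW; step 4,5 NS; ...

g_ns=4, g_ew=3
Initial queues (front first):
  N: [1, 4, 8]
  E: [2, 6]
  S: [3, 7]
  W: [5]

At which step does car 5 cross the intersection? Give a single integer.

Step 1 [NS]: N:car1-GO,E:wait,S:car3-GO,W:wait | queues: N=2 E=2 S=1 W=1
Step 2 [NS]: N:car4-GO,E:wait,S:car7-GO,W:wait | queues: N=1 E=2 S=0 W=1
Step 3 [NS]: N:car8-GO,E:wait,S:empty,W:wait | queues: N=0 E=2 S=0 W=1
Step 4 [NS]: N:empty,E:wait,S:empty,W:wait | queues: N=0 E=2 S=0 W=1
Step 5 [EW]: N:wait,E:car2-GO,S:wait,W:car5-GO | queues: N=0 E=1 S=0 W=0
Step 6 [EW]: N:wait,E:car6-GO,S:wait,W:empty | queues: N=0 E=0 S=0 W=0
Car 5 crosses at step 5

5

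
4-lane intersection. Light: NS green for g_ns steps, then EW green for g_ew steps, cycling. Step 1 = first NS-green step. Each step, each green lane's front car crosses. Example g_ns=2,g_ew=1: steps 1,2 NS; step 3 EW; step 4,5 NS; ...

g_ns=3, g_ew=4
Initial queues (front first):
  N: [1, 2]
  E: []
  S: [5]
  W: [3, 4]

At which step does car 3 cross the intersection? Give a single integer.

Step 1 [NS]: N:car1-GO,E:wait,S:car5-GO,W:wait | queues: N=1 E=0 S=0 W=2
Step 2 [NS]: N:car2-GO,E:wait,S:empty,W:wait | queues: N=0 E=0 S=0 W=2
Step 3 [NS]: N:empty,E:wait,S:empty,W:wait | queues: N=0 E=0 S=0 W=2
Step 4 [EW]: N:wait,E:empty,S:wait,W:car3-GO | queues: N=0 E=0 S=0 W=1
Step 5 [EW]: N:wait,E:empty,S:wait,W:car4-GO | queues: N=0 E=0 S=0 W=0
Car 3 crosses at step 4

4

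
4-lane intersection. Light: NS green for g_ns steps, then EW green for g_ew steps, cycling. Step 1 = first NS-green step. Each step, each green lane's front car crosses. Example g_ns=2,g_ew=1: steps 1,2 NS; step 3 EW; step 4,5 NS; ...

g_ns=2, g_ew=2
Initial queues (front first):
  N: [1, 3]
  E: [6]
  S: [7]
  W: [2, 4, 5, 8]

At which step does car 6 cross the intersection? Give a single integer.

Step 1 [NS]: N:car1-GO,E:wait,S:car7-GO,W:wait | queues: N=1 E=1 S=0 W=4
Step 2 [NS]: N:car3-GO,E:wait,S:empty,W:wait | queues: N=0 E=1 S=0 W=4
Step 3 [EW]: N:wait,E:car6-GO,S:wait,W:car2-GO | queues: N=0 E=0 S=0 W=3
Step 4 [EW]: N:wait,E:empty,S:wait,W:car4-GO | queues: N=0 E=0 S=0 W=2
Step 5 [NS]: N:empty,E:wait,S:empty,W:wait | queues: N=0 E=0 S=0 W=2
Step 6 [NS]: N:empty,E:wait,S:empty,W:wait | queues: N=0 E=0 S=0 W=2
Step 7 [EW]: N:wait,E:empty,S:wait,W:car5-GO | queues: N=0 E=0 S=0 W=1
Step 8 [EW]: N:wait,E:empty,S:wait,W:car8-GO | queues: N=0 E=0 S=0 W=0
Car 6 crosses at step 3

3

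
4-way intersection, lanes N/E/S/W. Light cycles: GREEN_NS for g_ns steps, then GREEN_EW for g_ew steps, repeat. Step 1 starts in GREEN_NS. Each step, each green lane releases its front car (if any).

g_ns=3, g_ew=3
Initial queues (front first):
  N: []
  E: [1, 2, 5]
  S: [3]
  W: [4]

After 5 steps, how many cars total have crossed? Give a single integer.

Answer: 4

Derivation:
Step 1 [NS]: N:empty,E:wait,S:car3-GO,W:wait | queues: N=0 E=3 S=0 W=1
Step 2 [NS]: N:empty,E:wait,S:empty,W:wait | queues: N=0 E=3 S=0 W=1
Step 3 [NS]: N:empty,E:wait,S:empty,W:wait | queues: N=0 E=3 S=0 W=1
Step 4 [EW]: N:wait,E:car1-GO,S:wait,W:car4-GO | queues: N=0 E=2 S=0 W=0
Step 5 [EW]: N:wait,E:car2-GO,S:wait,W:empty | queues: N=0 E=1 S=0 W=0
Cars crossed by step 5: 4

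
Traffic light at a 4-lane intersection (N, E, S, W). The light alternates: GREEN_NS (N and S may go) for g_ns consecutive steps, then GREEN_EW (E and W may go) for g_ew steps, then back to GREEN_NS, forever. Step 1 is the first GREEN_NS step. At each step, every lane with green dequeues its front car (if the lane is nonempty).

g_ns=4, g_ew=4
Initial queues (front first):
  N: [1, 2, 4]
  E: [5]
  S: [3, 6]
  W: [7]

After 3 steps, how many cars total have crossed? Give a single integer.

Answer: 5

Derivation:
Step 1 [NS]: N:car1-GO,E:wait,S:car3-GO,W:wait | queues: N=2 E=1 S=1 W=1
Step 2 [NS]: N:car2-GO,E:wait,S:car6-GO,W:wait | queues: N=1 E=1 S=0 W=1
Step 3 [NS]: N:car4-GO,E:wait,S:empty,W:wait | queues: N=0 E=1 S=0 W=1
Cars crossed by step 3: 5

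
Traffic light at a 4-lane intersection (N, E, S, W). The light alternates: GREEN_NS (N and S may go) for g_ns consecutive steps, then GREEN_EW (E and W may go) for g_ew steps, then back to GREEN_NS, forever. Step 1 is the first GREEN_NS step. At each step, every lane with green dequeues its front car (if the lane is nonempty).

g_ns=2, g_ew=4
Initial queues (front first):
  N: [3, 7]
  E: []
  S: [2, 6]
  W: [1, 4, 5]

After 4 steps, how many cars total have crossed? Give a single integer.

Answer: 6

Derivation:
Step 1 [NS]: N:car3-GO,E:wait,S:car2-GO,W:wait | queues: N=1 E=0 S=1 W=3
Step 2 [NS]: N:car7-GO,E:wait,S:car6-GO,W:wait | queues: N=0 E=0 S=0 W=3
Step 3 [EW]: N:wait,E:empty,S:wait,W:car1-GO | queues: N=0 E=0 S=0 W=2
Step 4 [EW]: N:wait,E:empty,S:wait,W:car4-GO | queues: N=0 E=0 S=0 W=1
Cars crossed by step 4: 6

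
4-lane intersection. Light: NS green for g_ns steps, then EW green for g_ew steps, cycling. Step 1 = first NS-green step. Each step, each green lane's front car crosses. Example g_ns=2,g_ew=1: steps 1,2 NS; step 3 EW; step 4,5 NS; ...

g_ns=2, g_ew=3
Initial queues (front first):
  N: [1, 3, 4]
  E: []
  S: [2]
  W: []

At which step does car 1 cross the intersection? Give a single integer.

Step 1 [NS]: N:car1-GO,E:wait,S:car2-GO,W:wait | queues: N=2 E=0 S=0 W=0
Step 2 [NS]: N:car3-GO,E:wait,S:empty,W:wait | queues: N=1 E=0 S=0 W=0
Step 3 [EW]: N:wait,E:empty,S:wait,W:empty | queues: N=1 E=0 S=0 W=0
Step 4 [EW]: N:wait,E:empty,S:wait,W:empty | queues: N=1 E=0 S=0 W=0
Step 5 [EW]: N:wait,E:empty,S:wait,W:empty | queues: N=1 E=0 S=0 W=0
Step 6 [NS]: N:car4-GO,E:wait,S:empty,W:wait | queues: N=0 E=0 S=0 W=0
Car 1 crosses at step 1

1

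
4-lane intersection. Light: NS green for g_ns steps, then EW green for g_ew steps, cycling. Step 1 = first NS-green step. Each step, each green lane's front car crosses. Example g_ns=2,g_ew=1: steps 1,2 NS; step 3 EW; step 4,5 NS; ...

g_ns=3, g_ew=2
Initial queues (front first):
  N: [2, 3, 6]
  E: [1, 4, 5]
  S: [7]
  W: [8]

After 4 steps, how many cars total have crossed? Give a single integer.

Step 1 [NS]: N:car2-GO,E:wait,S:car7-GO,W:wait | queues: N=2 E=3 S=0 W=1
Step 2 [NS]: N:car3-GO,E:wait,S:empty,W:wait | queues: N=1 E=3 S=0 W=1
Step 3 [NS]: N:car6-GO,E:wait,S:empty,W:wait | queues: N=0 E=3 S=0 W=1
Step 4 [EW]: N:wait,E:car1-GO,S:wait,W:car8-GO | queues: N=0 E=2 S=0 W=0
Cars crossed by step 4: 6

Answer: 6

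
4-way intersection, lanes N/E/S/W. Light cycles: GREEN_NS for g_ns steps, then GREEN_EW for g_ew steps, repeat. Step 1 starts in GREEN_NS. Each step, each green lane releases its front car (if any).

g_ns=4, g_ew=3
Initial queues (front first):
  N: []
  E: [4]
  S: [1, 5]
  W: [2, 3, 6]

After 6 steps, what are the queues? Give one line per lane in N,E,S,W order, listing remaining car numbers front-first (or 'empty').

Step 1 [NS]: N:empty,E:wait,S:car1-GO,W:wait | queues: N=0 E=1 S=1 W=3
Step 2 [NS]: N:empty,E:wait,S:car5-GO,W:wait | queues: N=0 E=1 S=0 W=3
Step 3 [NS]: N:empty,E:wait,S:empty,W:wait | queues: N=0 E=1 S=0 W=3
Step 4 [NS]: N:empty,E:wait,S:empty,W:wait | queues: N=0 E=1 S=0 W=3
Step 5 [EW]: N:wait,E:car4-GO,S:wait,W:car2-GO | queues: N=0 E=0 S=0 W=2
Step 6 [EW]: N:wait,E:empty,S:wait,W:car3-GO | queues: N=0 E=0 S=0 W=1

N: empty
E: empty
S: empty
W: 6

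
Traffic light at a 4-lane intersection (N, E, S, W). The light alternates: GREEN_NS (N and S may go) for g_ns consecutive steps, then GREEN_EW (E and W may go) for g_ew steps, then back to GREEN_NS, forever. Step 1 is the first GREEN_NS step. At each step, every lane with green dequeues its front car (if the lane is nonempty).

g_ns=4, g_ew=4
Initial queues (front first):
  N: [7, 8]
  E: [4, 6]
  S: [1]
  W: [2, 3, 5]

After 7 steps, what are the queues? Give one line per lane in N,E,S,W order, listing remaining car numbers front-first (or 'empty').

Step 1 [NS]: N:car7-GO,E:wait,S:car1-GO,W:wait | queues: N=1 E=2 S=0 W=3
Step 2 [NS]: N:car8-GO,E:wait,S:empty,W:wait | queues: N=0 E=2 S=0 W=3
Step 3 [NS]: N:empty,E:wait,S:empty,W:wait | queues: N=0 E=2 S=0 W=3
Step 4 [NS]: N:empty,E:wait,S:empty,W:wait | queues: N=0 E=2 S=0 W=3
Step 5 [EW]: N:wait,E:car4-GO,S:wait,W:car2-GO | queues: N=0 E=1 S=0 W=2
Step 6 [EW]: N:wait,E:car6-GO,S:wait,W:car3-GO | queues: N=0 E=0 S=0 W=1
Step 7 [EW]: N:wait,E:empty,S:wait,W:car5-GO | queues: N=0 E=0 S=0 W=0

N: empty
E: empty
S: empty
W: empty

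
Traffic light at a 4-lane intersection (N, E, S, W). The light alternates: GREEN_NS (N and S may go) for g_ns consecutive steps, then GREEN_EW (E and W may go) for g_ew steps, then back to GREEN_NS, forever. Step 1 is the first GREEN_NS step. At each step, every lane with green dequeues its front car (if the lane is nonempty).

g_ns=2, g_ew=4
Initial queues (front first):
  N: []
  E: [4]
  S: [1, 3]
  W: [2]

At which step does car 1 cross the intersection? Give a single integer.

Step 1 [NS]: N:empty,E:wait,S:car1-GO,W:wait | queues: N=0 E=1 S=1 W=1
Step 2 [NS]: N:empty,E:wait,S:car3-GO,W:wait | queues: N=0 E=1 S=0 W=1
Step 3 [EW]: N:wait,E:car4-GO,S:wait,W:car2-GO | queues: N=0 E=0 S=0 W=0
Car 1 crosses at step 1

1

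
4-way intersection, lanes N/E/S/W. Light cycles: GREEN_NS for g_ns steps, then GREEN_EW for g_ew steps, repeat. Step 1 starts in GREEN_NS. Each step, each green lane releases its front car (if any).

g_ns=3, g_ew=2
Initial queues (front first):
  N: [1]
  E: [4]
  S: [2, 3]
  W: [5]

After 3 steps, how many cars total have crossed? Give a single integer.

Step 1 [NS]: N:car1-GO,E:wait,S:car2-GO,W:wait | queues: N=0 E=1 S=1 W=1
Step 2 [NS]: N:empty,E:wait,S:car3-GO,W:wait | queues: N=0 E=1 S=0 W=1
Step 3 [NS]: N:empty,E:wait,S:empty,W:wait | queues: N=0 E=1 S=0 W=1
Cars crossed by step 3: 3

Answer: 3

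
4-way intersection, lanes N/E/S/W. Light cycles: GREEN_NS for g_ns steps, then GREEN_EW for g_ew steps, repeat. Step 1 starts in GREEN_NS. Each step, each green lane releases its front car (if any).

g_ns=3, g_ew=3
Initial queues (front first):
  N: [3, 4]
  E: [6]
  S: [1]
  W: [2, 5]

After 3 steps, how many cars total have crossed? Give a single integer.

Answer: 3

Derivation:
Step 1 [NS]: N:car3-GO,E:wait,S:car1-GO,W:wait | queues: N=1 E=1 S=0 W=2
Step 2 [NS]: N:car4-GO,E:wait,S:empty,W:wait | queues: N=0 E=1 S=0 W=2
Step 3 [NS]: N:empty,E:wait,S:empty,W:wait | queues: N=0 E=1 S=0 W=2
Cars crossed by step 3: 3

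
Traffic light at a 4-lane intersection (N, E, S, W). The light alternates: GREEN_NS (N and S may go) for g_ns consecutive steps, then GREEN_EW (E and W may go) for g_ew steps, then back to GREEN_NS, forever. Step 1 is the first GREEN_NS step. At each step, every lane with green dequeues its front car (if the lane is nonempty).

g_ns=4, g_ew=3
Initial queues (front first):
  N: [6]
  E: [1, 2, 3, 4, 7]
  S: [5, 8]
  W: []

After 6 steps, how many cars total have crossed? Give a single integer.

Step 1 [NS]: N:car6-GO,E:wait,S:car5-GO,W:wait | queues: N=0 E=5 S=1 W=0
Step 2 [NS]: N:empty,E:wait,S:car8-GO,W:wait | queues: N=0 E=5 S=0 W=0
Step 3 [NS]: N:empty,E:wait,S:empty,W:wait | queues: N=0 E=5 S=0 W=0
Step 4 [NS]: N:empty,E:wait,S:empty,W:wait | queues: N=0 E=5 S=0 W=0
Step 5 [EW]: N:wait,E:car1-GO,S:wait,W:empty | queues: N=0 E=4 S=0 W=0
Step 6 [EW]: N:wait,E:car2-GO,S:wait,W:empty | queues: N=0 E=3 S=0 W=0
Cars crossed by step 6: 5

Answer: 5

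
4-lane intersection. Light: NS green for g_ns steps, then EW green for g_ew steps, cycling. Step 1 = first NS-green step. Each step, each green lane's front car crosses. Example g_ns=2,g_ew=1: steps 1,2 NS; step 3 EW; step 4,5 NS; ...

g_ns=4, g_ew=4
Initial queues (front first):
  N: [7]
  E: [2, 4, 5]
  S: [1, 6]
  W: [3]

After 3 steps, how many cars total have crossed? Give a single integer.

Answer: 3

Derivation:
Step 1 [NS]: N:car7-GO,E:wait,S:car1-GO,W:wait | queues: N=0 E=3 S=1 W=1
Step 2 [NS]: N:empty,E:wait,S:car6-GO,W:wait | queues: N=0 E=3 S=0 W=1
Step 3 [NS]: N:empty,E:wait,S:empty,W:wait | queues: N=0 E=3 S=0 W=1
Cars crossed by step 3: 3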